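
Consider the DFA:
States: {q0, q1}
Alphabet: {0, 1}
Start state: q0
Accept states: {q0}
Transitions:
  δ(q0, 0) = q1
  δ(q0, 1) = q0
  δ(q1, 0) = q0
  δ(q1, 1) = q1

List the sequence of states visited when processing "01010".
Starting at q0
Read '0': q0 -> q1
Read '1': q1 -> q1
Read '0': q1 -> q0
Read '1': q0 -> q0
Read '0': q0 -> q1

Final answer: q0 -> q1 -> q1 -> q0 -> q0 -> q1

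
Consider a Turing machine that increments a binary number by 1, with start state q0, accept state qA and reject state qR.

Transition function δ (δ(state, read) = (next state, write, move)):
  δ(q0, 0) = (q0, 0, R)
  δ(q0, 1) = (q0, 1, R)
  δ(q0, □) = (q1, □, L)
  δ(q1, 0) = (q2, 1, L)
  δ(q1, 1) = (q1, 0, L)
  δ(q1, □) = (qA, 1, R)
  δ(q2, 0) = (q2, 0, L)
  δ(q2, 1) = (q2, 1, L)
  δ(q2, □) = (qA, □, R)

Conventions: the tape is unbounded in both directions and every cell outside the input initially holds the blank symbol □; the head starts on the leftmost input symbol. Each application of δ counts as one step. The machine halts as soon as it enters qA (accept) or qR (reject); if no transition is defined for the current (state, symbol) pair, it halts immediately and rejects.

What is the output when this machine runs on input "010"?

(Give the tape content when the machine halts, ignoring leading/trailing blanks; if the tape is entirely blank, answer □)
Step 0: [q0]010 (head at position 0)
Step 1: δ(q0, 0) = (q0, 0, R)  ⊢  0[q0]10 (head at position 1)
Step 2: δ(q0, 1) = (q0, 1, R)  ⊢  01[q0]0 (head at position 2)
Step 3: δ(q0, 0) = (q0, 0, R)  ⊢  010[q0]□ (head at position 3)
Step 4: δ(q0, □) = (q1, □, L)  ⊢  01[q1]0□ (head at position 2)
Step 5: δ(q1, 0) = (q2, 1, L)  ⊢  0[q2]11□ (head at position 1)
Step 6: δ(q2, 1) = (q2, 1, L)  ⊢  [q2]011□ (head at position 0)
Step 7: δ(q2, 0) = (q2, 0, L)  ⊢  [q2]□011□ (head at position -1)
Step 8: δ(q2, □) = (qA, □, R)  ⊢  □[qA]011□ (head at position 0)
The machine is in qA, so it halts and accepts.
Tape content when halted (ignoring surrounding blanks): 011

Final answer: Output: 011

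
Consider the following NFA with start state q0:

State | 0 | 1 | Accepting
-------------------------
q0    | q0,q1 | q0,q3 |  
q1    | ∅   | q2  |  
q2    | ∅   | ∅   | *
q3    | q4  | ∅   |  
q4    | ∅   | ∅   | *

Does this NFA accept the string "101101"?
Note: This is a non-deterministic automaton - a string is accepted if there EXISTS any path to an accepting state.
Track the set of states the NFA could be in: start {q0}
Read '1': {q0} → {q0, q3}
Read '0': {q0, q3} → {q0, q1, q4}
Read '1': {q0, q1, q4} → {q0, q2, q3}
Read '1': {q0, q2, q3} → {q0, q3}
Read '0': {q0, q3} → {q0, q1, q4}
Read '1': {q0, q1, q4} → {q0, q2, q3}
Final set {q0, q2, q3} contains accepting state(s) {q2} → accepted.

Final answer: Yes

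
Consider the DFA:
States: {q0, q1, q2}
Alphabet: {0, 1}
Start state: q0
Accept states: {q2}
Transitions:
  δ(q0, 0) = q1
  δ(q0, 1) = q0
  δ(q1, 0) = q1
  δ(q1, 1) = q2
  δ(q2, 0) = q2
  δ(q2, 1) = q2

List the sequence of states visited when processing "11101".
Starting at q0
Read '1': q0 -> q0
Read '1': q0 -> q0
Read '1': q0 -> q0
Read '0': q0 -> q1
Read '1': q1 -> q2

Final answer: q0 -> q0 -> q0 -> q0 -> q1 -> q2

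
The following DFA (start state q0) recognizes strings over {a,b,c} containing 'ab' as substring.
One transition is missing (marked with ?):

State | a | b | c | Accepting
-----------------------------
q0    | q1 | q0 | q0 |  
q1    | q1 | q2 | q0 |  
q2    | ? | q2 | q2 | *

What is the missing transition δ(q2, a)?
q2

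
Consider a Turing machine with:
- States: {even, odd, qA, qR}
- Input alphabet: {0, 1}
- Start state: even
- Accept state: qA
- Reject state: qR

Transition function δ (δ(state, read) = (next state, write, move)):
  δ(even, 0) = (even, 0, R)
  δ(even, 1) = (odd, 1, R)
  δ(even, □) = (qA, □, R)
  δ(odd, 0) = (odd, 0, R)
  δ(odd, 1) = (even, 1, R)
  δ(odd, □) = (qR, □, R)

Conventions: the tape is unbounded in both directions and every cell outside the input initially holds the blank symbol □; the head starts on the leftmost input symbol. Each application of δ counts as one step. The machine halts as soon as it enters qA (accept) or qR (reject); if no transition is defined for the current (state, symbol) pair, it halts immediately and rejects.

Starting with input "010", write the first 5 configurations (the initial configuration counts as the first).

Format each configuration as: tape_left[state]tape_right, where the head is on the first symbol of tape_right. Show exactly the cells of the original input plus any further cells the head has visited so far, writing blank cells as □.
Step 0: [even]010 (head at position 0)
Step 1: δ(even, 0) = (even, 0, R)  ⊢  0[even]10 (head at position 1)
Step 2: δ(even, 1) = (odd, 1, R)  ⊢  01[odd]0 (head at position 2)
Step 3: δ(odd, 0) = (odd, 0, R)  ⊢  010[odd]□ (head at position 3)
Step 4: δ(odd, □) = (qR, □, R)  ⊢  010□[qR]□ (head at position 4)

Final answer: [even]010 ⊢ 0[even]10 ⊢ 01[odd]0 ⊢ 010[odd]□ ⊢ 010□[qR]□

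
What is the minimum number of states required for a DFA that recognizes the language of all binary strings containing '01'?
Language: binary strings containing '01'
Lower bound (Myhill–Nerode): the prefixes ε, 0, 01 are pairwise distinguishable:
  ε vs 01: suffix ε distinguishes them (ε is rejected, 01 is accepted)
  0 vs 01: suffix ε distinguishes them (0 is rejected, 01 is accepted)
  ε vs 0: suffix 1 distinguishes them (ε·1 = 1 is rejected, 0·1 = 01 is accepted)
So any DFA needs at least 3 states.
Upper bound: a DFA with 3 states exists (one state per class above: 'no progress', 'last symbol 0', and 'seen 01' (accepting sink)).
Minimum states: 3

Final answer: 3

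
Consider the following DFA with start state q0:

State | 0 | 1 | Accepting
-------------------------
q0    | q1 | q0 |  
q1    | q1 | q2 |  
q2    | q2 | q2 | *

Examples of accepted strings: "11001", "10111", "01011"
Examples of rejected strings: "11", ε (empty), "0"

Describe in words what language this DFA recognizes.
binary strings containing '01' as a substring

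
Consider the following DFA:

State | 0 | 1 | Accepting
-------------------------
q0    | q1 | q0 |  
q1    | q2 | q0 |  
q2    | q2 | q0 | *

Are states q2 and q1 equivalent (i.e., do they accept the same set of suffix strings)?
Try the suffix ε (the empty string).
From q2: q2 — accepting.
From q1: q1 — not accepting.
The two states disagree on this suffix, so they are not equivalent.

Final answer: No. Distinguishing string: ε (the empty string) - accepted from q2 but not from q1.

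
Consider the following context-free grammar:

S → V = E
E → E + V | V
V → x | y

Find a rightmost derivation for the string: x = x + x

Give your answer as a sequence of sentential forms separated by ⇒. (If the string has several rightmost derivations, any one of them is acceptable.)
Start with S.
Step 1: the rightmost non-terminal is S; apply S → V = E:  V = E
Step 2: the rightmost non-terminal is E; apply E → E + V:  V = E + V
Step 3: the rightmost non-terminal is V; apply V → x:  V = E + x
Step 4: the rightmost non-terminal is E; apply E → V:  V = V + x
Step 5: the rightmost non-terminal is V; apply V → x:  V = x + x
Step 6: the rightmost non-terminal is V; apply V → x:  x = x + x

Final answer: S ⇒ V = E ⇒ V = E + V ⇒ V = E + x ⇒ V = V + x ⇒ V = x + x ⇒ x = x + x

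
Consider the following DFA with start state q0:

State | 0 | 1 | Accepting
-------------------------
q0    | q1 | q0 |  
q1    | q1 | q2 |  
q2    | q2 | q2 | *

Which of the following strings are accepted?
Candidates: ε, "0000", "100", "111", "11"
ε: q0; q0 is not accepting → rejected
"0000": q0 → q1 → q1 → q1 → q1; q1 is not accepting → rejected
"100": q0 → q0 → q1 → q1; q1 is not accepting → rejected
"111": q0 → q0 → q0 → q0; q0 is not accepting → rejected
"11": q0 → q0 → q0; q0 is not accepting → rejected

Final answer: None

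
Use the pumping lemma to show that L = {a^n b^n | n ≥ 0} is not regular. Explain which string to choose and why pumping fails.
Language: L = {a^n b^n | n ≥ 0} (equal numbers of a's followed by b's)
Step 1: Assume for contradiction that L is regular, with pumping length p.
Step 2: Choose s = a^p b^p. Then s ∈ L (it has p a's followed by p b's) and |s| ≥ p.
Step 3: Consider any decomposition s = xyz with |xy| ≤ p and |y| > 0. Since |xy| ≤ p and the first p symbols of s are all a's, y = a^k for some k with 1 ≤ k ≤ p.
Step 4: Pumping up (i = 2): xy²z = a^(p+k) b^p, which has more a's than b's, so xy²z ∉ L.
This contradicts the pumping lemma, so L is not regular.

Final answer: Choose s = a^p b^p. Since |xy| ≤ p, y = a^k with k ≥ 1. Then xy²z = a^(p+k) b^p ∉ L.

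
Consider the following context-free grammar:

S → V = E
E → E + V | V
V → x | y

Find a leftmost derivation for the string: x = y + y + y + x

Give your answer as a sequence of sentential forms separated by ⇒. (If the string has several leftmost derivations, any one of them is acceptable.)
Start with S.
Step 1: the leftmost non-terminal is S; apply S → V = E:  V = E
Step 2: the leftmost non-terminal is V; apply V → x:  x = E
Step 3: the leftmost non-terminal is E; apply E → E + V:  x = E + V
Step 4: the leftmost non-terminal is E; apply E → E + V:  x = E + V + V
Step 5: the leftmost non-terminal is E; apply E → E + V:  x = E + V + V + V
Step 6: the leftmost non-terminal is E; apply E → V:  x = V + V + V + V
Step 7: the leftmost non-terminal is V; apply V → y:  x = y + V + V + V
Step 8: the leftmost non-terminal is V; apply V → y:  x = y + y + V + V
Step 9: the leftmost non-terminal is V; apply V → y:  x = y + y + y + V
Step 10: the leftmost non-terminal is V; apply V → x:  x = y + y + y + x

Final answer: S ⇒ V = E ⇒ x = E ⇒ x = E + V ⇒ x = E + V + V ⇒ x = E + V + V + V ⇒ x = V + V + V + V ⇒ x = y + V + V + V ⇒ x = y + y + V + V ⇒ x = y + y + y + V ⇒ x = y + y + y + x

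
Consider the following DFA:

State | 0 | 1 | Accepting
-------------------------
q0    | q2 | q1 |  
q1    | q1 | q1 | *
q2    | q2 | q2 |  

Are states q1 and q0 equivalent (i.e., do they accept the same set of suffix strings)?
Try the suffix ε (the empty string).
From q1: q1 — accepting.
From q0: q0 — not accepting.
The two states disagree on this suffix, so they are not equivalent.

Final answer: No. Distinguishing string: ε (the empty string) - accepted from q1 but not from q0.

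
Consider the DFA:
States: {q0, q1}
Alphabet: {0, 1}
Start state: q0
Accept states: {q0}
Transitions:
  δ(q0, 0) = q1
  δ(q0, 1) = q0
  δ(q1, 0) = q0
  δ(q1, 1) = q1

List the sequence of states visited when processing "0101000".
Starting at q0
Read '0': q0 -> q1
Read '1': q1 -> q1
Read '0': q1 -> q0
Read '1': q0 -> q0
Read '0': q0 -> q1
Read '0': q1 -> q0
Read '0': q0 -> q1

Final answer: q0 -> q1 -> q1 -> q0 -> q0 -> q1 -> q0 -> q1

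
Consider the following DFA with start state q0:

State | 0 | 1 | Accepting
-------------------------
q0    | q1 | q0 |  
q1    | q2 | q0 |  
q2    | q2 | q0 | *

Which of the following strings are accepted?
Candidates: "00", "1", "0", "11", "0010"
"00": q0 → q1 → q2; q2 is accepting → accepted
"1": q0 → q0; q0 is not accepting → rejected
"0": q0 → q1; q1 is not accepting → rejected
"11": q0 → q0 → q0; q0 is not accepting → rejected
"0010": q0 → q1 → q2 → q0 → q1; q1 is not accepting → rejected

Final answer: "00"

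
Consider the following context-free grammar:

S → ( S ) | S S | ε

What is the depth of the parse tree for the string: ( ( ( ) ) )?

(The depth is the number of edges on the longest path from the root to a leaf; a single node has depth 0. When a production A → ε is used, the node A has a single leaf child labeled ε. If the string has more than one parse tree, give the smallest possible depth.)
The string is 3 nested pairs. The shallowest parse tree applies S → ( S ) 3 times (one node per nested pair, each a child of the previous) and then S → ε in the middle.
S nodes at depths 0..3, ε leaf at depth 4; parentheses leaves are at depths 1..3.
(Using S → S S with an S → ε child anywhere only adds levels, so it cannot give a shallower tree.)
Depth = 4.

Final answer: 4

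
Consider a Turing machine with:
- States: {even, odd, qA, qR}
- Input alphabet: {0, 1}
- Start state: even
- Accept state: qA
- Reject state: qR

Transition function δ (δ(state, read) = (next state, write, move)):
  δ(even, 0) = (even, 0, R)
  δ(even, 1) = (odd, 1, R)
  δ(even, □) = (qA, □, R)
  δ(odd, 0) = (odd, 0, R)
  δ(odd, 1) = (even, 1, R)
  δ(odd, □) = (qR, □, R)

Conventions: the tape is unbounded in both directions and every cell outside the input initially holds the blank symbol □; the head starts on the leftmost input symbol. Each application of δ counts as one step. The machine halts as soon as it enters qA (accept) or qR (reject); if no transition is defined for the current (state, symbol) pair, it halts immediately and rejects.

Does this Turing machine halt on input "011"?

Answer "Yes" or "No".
Step 0: [even]011 (head at position 0)
Step 1: δ(even, 0) = (even, 0, R)  ⊢  0[even]11 (head at position 1)
Step 2: δ(even, 1) = (odd, 1, R)  ⊢  01[odd]1 (head at position 2)
Step 3: δ(odd, 1) = (even, 1, R)  ⊢  011[even]□ (head at position 3)
Step 4: δ(even, □) = (qA, □, R)  ⊢  011□[qA]□ (head at position 4)
The machine is in qA, so it halts and accepts.
It halts after 4 steps.

Final answer: Yes - halts after 4 steps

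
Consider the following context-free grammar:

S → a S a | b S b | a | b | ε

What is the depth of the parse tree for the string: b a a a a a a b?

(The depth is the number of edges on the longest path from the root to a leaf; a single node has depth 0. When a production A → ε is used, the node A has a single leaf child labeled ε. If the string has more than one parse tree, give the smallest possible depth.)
The string has even length 8, so its (unique) parse tree peels off matching outer symbols: S → b S b, S → a S a, S → a S a, S → a S a, and finally S → ε for the empty middle.
The S nodes are at depths 0..4; the ε leaf under the innermost S is at depth 5 (terminal leaves are at depths 1..4).
Depth = 5.

Final answer: 5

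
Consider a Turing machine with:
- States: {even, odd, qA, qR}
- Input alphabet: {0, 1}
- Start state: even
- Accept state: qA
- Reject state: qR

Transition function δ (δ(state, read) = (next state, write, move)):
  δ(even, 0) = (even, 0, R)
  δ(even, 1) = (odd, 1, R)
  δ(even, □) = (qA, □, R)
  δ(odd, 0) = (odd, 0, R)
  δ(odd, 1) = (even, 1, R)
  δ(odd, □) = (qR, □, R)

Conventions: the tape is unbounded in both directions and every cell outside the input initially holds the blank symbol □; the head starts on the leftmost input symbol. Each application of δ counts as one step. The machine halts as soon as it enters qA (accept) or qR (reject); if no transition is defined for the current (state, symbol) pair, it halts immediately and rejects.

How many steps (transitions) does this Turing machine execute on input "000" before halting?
Step 0: [even]000 (head at position 0)
Step 1: δ(even, 0) = (even, 0, R)  ⊢  0[even]00 (head at position 1)
Step 2: δ(even, 0) = (even, 0, R)  ⊢  00[even]0 (head at position 2)
Step 3: δ(even, 0) = (even, 0, R)  ⊢  000[even]□ (head at position 3)
Step 4: δ(even, □) = (qA, □, R)  ⊢  000□[qA]□ (head at position 4)
The machine is in qA, so it halts and accepts.
Number of transitions executed: 4.

Final answer: 4 steps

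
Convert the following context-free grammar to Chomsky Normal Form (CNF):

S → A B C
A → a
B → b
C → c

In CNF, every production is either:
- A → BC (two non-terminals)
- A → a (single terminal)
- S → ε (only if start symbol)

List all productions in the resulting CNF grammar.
The grammar has no ε-productions or unit productions to eliminate.
A → a is already in CNF (single terminal) – keep it.
B → b is already in CNF (single terminal) – keep it.
C → c is already in CNF (single terminal) – keep it.
S → A B C has 3 symbols on the right: break it into binary productions S → A X0, X0 → B C.
Resulting CNF grammar (5 productions): A → a; B → b; C → c; S → A X0; X0 → B C

Final answer: A → a; B → b; C → c; S → A X0; X0 → B C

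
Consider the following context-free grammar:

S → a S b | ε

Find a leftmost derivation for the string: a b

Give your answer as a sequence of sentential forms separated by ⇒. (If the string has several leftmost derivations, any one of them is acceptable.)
Start with S.
Step 1: the leftmost non-terminal is S; apply S → a S b:  a S b
Step 2: the leftmost non-terminal is S; apply S → ε:  a b

Final answer: S ⇒ a S b ⇒ a b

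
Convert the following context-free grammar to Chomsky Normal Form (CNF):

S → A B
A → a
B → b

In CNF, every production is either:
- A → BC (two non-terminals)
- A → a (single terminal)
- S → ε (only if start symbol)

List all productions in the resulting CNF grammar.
The grammar has no ε-productions or unit productions to eliminate.
S → A B is already in CNF (two non-terminals) – keep it.
A → a is already in CNF (single terminal) – keep it.
B → b is already in CNF (single terminal) – keep it.
Resulting CNF grammar (3 productions): A → a; B → b; S → A B

Final answer: A → a; B → b; S → A B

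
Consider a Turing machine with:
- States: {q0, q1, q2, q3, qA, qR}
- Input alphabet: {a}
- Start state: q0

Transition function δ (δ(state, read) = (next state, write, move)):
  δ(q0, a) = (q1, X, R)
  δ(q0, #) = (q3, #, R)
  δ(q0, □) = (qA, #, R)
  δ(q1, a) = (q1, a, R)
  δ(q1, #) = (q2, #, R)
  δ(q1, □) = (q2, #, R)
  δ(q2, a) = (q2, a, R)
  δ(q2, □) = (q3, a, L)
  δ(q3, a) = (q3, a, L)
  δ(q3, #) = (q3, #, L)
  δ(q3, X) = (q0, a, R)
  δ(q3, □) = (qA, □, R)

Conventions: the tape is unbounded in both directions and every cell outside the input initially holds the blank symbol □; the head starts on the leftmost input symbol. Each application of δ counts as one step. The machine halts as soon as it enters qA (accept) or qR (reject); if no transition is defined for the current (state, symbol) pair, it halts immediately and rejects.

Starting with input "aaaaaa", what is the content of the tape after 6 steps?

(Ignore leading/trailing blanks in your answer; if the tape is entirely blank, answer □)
Step 0: [q0]aaaaaa (head at position 0)
Step 1: δ(q0, a) = (q1, X, R)  ⊢  X[q1]aaaaa (head at position 1)
Step 2: δ(q1, a) = (q1, a, R)  ⊢  Xa[q1]aaaa (head at position 2)
Step 3: δ(q1, a) = (q1, a, R)  ⊢  Xaa[q1]aaa (head at position 3)
Step 4: δ(q1, a) = (q1, a, R)  ⊢  Xaaa[q1]aa (head at position 4)
Step 5: δ(q1, a) = (q1, a, R)  ⊢  Xaaaa[q1]a (head at position 5)
Step 6: δ(q1, a) = (q1, a, R)  ⊢  Xaaaaa[q1]□ (head at position 6)
Tape after 6 steps (ignoring surrounding blanks): Xaaaaa

Final answer: Tape: Xaaaaa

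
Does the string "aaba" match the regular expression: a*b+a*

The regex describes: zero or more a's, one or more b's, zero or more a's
Yes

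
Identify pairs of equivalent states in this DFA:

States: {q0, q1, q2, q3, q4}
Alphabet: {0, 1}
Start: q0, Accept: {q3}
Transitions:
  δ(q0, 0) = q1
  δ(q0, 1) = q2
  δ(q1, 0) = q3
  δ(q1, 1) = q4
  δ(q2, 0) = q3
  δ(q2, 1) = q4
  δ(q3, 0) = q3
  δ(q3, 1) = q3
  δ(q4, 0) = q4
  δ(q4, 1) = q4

Using the table-filling algorithm:
Round 0 – mark pairs where exactly one state is accepting: (q0,q3), (q1,q3), (q2,q3), (q3,q4)
Round 1 – newly marked: (q0,q1) [on 0: q1 vs q3, already marked]; (q0,q2) [on 0: q1 vs q3, already marked]; (q1,q4) [on 0: q3 vs q4, already marked]; (q2,q4) [on 0: q3 vs q4, already marked]
Round 2 – newly marked: (q0,q4) [on 0: q1 vs q4, already marked]
No further pairs can be marked.
(q1, q2) unmarked: δ(q1,0)=q3, δ(q2,0)=q3; δ(q1,1)=q4, δ(q2,1)=q4 → equivalent
Equivalent pairs: (q1, q2)

Final answer: Equivalent pairs: (q1, q2)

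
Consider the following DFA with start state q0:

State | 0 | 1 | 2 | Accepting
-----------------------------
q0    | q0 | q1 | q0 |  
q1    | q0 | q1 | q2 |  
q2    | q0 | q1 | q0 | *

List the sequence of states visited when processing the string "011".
q0 → q0 → q1 → q1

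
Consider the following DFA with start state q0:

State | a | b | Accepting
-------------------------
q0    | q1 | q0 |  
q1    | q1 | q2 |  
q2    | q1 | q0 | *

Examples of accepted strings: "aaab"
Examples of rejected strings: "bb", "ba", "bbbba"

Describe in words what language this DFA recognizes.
strings over {a,b} ending with 'ab'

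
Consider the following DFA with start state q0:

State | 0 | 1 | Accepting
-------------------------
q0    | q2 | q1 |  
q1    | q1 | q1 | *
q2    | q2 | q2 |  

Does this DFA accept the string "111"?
Start in q0.
Read '1': q0 → q1
Read '1': q1 → q1
Read '1': q1 → q1
Final state q1 is accepting, so the string is accepted.

Final answer: Yes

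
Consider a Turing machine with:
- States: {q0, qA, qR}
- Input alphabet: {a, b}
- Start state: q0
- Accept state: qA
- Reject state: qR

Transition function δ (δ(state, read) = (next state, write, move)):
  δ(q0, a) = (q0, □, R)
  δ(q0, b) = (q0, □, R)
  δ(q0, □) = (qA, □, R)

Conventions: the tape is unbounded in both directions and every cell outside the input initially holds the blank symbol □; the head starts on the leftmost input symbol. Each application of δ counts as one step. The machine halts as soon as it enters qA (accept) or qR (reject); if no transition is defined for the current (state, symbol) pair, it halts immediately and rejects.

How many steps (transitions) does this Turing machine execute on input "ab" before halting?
Step 0: [q0]ab (head at position 0)
Step 1: δ(q0, a) = (q0, □, R)  ⊢  □[q0]b (head at position 1)
Step 2: δ(q0, b) = (q0, □, R)  ⊢  □□[q0]□ (head at position 2)
Step 3: δ(q0, □) = (qA, □, R)  ⊢  □□□[qA]□ (head at position 3)
The machine is in qA, so it halts and accepts.
Number of transitions executed: 3.

Final answer: 3 steps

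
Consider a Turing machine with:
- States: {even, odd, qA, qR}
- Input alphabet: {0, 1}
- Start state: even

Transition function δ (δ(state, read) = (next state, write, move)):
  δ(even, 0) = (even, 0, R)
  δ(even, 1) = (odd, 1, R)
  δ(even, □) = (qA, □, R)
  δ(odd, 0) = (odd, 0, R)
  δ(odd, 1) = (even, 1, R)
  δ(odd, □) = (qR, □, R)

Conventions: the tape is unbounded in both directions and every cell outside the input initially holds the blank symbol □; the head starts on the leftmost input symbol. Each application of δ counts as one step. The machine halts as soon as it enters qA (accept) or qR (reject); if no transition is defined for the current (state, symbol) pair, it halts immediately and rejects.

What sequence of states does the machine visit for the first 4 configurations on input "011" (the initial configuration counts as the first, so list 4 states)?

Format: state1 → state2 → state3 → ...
Step 0: [even]011 (head at position 0)
Step 1: δ(even, 0) = (even, 0, R)  ⊢  0[even]11 (head at position 1)
Step 2: δ(even, 1) = (odd, 1, R)  ⊢  01[odd]1 (head at position 2)
Step 3: δ(odd, 1) = (even, 1, R)  ⊢  011[even]□ (head at position 3)
Reading off the states of these 4 configurations: even → even → odd → even

Final answer: even → even → odd → even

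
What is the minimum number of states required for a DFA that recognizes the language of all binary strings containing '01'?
Language: binary strings containing '01'
Lower bound (Myhill–Nerode): the prefixes ε, 0, 01 are pairwise distinguishable:
  ε vs 01: suffix ε distinguishes them (ε is rejected, 01 is accepted)
  0 vs 01: suffix ε distinguishes them (0 is rejected, 01 is accepted)
  ε vs 0: suffix 1 distinguishes them (ε·1 = 1 is rejected, 0·1 = 01 is accepted)
So any DFA needs at least 3 states.
Upper bound: a DFA with 3 states exists (one state per class above: 'no progress', 'last symbol 0', and 'seen 01' (accepting sink)).
Minimum states: 3

Final answer: 3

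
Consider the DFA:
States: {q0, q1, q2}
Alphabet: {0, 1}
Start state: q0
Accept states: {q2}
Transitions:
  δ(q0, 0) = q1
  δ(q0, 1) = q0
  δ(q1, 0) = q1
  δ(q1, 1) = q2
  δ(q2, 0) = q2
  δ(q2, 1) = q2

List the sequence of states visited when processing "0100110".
Starting at q0
Read '0': q0 -> q1
Read '1': q1 -> q2
Read '0': q2 -> q2
Read '0': q2 -> q2
Read '1': q2 -> q2
Read '1': q2 -> q2
Read '0': q2 -> q2

Final answer: q0 -> q1 -> q2 -> q2 -> q2 -> q2 -> q2 -> q2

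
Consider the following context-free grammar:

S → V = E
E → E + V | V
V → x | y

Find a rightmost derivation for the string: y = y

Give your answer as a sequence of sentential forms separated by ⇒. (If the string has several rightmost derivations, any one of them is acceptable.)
Start with S.
Step 1: the rightmost non-terminal is S; apply S → V = E:  V = E
Step 2: the rightmost non-terminal is E; apply E → V:  V = V
Step 3: the rightmost non-terminal is V; apply V → y:  V = y
Step 4: the rightmost non-terminal is V; apply V → y:  y = y

Final answer: S ⇒ V = E ⇒ V = V ⇒ V = y ⇒ y = y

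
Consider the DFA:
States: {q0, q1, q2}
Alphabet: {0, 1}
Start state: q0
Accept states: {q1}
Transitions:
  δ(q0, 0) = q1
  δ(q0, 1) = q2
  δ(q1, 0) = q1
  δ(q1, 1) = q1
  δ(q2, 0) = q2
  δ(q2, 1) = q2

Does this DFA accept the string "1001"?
Processing string "1001":
  q0 --1--> q2
  q2 --0--> q2
  q2 --0--> q2
  q2 --1--> q2
Final state: q2
Accept states: {q1}
q2 is not an accept state, so the string is rejected.

Final answer: No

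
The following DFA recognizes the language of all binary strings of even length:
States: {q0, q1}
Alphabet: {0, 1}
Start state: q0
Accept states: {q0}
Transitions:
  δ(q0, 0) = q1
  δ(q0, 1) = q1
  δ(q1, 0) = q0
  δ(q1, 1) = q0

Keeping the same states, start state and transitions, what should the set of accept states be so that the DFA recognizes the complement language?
The DFA is complete (every state has a transition on every symbol), so the complement
is recognized by the same DFA with accepting and non-accepting states swapped.
Original accept states: {q0}
Complement accept states = All states - Original accept states
= {q0, q1} - {q0}
= {q1}
Complement language: strings of ODD length

Final answer: {q1}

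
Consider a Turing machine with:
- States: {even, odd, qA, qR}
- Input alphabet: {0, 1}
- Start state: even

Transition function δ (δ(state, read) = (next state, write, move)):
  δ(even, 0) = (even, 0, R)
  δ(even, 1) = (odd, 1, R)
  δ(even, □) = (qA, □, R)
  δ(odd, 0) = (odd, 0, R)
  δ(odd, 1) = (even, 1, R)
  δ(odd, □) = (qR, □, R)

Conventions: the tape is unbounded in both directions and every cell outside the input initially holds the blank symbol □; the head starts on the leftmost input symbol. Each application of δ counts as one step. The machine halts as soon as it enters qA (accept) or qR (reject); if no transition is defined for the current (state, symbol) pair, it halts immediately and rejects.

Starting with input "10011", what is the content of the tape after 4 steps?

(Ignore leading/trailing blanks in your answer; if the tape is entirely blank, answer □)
Step 0: [even]10011 (head at position 0)
Step 1: δ(even, 1) = (odd, 1, R)  ⊢  1[odd]0011 (head at position 1)
Step 2: δ(odd, 0) = (odd, 0, R)  ⊢  10[odd]011 (head at position 2)
Step 3: δ(odd, 0) = (odd, 0, R)  ⊢  100[odd]11 (head at position 3)
Step 4: δ(odd, 1) = (even, 1, R)  ⊢  1001[even]1 (head at position 4)
Tape after 4 steps (ignoring surrounding blanks): 10011

Final answer: Tape: 10011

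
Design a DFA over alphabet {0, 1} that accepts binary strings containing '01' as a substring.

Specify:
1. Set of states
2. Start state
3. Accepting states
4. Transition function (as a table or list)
One valid DFA (any DFA recognizing the same language is acceptable):
States: {q0, q1, q2}
Start: q0
Accepting: {q2}
Transitions (accepting states marked with *):
State | 0 | 1 | Accepting
-------------------------
q0    | q1 | q0 |  
q1    | q1 | q2 |  
q2    | q2 | q2 | *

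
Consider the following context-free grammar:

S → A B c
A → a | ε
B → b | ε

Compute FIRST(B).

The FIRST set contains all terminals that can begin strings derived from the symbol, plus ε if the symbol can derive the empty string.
B → b contributes b; B → ε makes B nullable, contributing ε. FIRST(B) = {b, ε}.

Final answer: {b, ε}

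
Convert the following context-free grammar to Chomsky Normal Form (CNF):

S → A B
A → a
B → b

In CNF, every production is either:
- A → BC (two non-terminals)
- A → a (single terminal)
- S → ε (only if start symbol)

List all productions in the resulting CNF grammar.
The grammar has no ε-productions or unit productions to eliminate.
S → A B is already in CNF (two non-terminals) – keep it.
A → a is already in CNF (single terminal) – keep it.
B → b is already in CNF (single terminal) – keep it.
Resulting CNF grammar (3 productions): A → a; B → b; S → A B

Final answer: A → a; B → b; S → A B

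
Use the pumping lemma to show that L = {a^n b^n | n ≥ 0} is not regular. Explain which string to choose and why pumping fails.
Language: L = {a^n b^n | n ≥ 0} (equal numbers of a's followed by b's)
Step 1: Assume for contradiction that L is regular, with pumping length p.
Step 2: Choose s = a^p b^p. Then s ∈ L (it has p a's followed by p b's) and |s| ≥ p.
Step 3: Consider any decomposition s = xyz with |xy| ≤ p and |y| > 0. Since |xy| ≤ p and the first p symbols of s are all a's, y = a^k for some k with 1 ≤ k ≤ p.
Step 4: Pumping up (i = 2): xy²z = a^(p+k) b^p, which has more a's than b's, so xy²z ∉ L.
This contradicts the pumping lemma, so L is not regular.

Final answer: Choose s = a^p b^p. Since |xy| ≤ p, y = a^k with k ≥ 1. Then xy²z = a^(p+k) b^p ∉ L.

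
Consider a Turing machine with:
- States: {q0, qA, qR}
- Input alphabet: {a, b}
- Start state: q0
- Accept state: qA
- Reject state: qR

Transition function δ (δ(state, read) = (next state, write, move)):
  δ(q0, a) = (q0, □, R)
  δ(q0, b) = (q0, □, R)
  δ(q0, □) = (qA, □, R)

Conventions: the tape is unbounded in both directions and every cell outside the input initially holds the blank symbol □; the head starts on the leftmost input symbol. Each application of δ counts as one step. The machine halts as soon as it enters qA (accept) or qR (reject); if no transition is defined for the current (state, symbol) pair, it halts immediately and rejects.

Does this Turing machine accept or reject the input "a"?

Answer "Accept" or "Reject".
Step 0: [q0]a (head at position 0)
Step 1: δ(q0, a) = (q0, □, R)  ⊢  □[q0]□ (head at position 1)
Step 2: δ(q0, □) = (qA, □, R)  ⊢  □□[qA]□ (head at position 2)
The machine is in qA, so it halts and accepts.

Final answer: Accept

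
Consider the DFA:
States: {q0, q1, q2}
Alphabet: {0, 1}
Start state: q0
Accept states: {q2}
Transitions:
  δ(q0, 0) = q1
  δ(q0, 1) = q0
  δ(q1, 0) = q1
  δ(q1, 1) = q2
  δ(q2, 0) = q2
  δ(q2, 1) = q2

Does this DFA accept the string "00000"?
Processing string "00000":
  q0 --0--> q1
  q1 --0--> q1
  q1 --0--> q1
  q1 --0--> q1
  q1 --0--> q1
Final state: q1
Accept states: {q2}
q1 is not an accept state, so the string is rejected.

Final answer: No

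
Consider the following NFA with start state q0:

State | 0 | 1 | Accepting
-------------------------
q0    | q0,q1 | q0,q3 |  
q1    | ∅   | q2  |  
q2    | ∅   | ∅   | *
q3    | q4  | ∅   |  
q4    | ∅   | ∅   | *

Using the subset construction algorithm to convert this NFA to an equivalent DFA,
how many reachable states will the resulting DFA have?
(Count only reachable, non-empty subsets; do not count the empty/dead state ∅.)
Start subset: {q0}
{q0}: on 0 → {q0, q1}, on 1 → {q0, q3}
{q0, q1}: on 0 → {q0, q1}, on 1 → {q0, q2, q3}
{q0, q3}: on 0 → {q0, q1, q4}, on 1 → {q0, q3}
{q0, q2, q3}: on 0 → {q0, q1, q4}, on 1 → {q0, q3}
{q0, q1, q4}: on 0 → {q0, q1}, on 1 → {q0, q2, q3}
Reachable non-empty subsets: {q0}, {q0, q1}, {q0, q3}, {q0, q2, q3}, {q0, q1, q4} — 5 in total.

Final answer: 5 states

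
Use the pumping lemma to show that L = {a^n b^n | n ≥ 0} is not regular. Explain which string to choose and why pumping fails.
Language: L = {a^n b^n | n ≥ 0} (equal numbers of a's followed by b's)
Step 1: Assume for contradiction that L is regular, with pumping length p.
Step 2: Choose s = a^p b^p. Then s ∈ L (it has p a's followed by p b's) and |s| ≥ p.
Step 3: Consider any decomposition s = xyz with |xy| ≤ p and |y| > 0. Since |xy| ≤ p and the first p symbols of s are all a's, y = a^k for some k with 1 ≤ k ≤ p.
Step 4: Pumping up (i = 2): xy²z = a^(p+k) b^p, which has more a's than b's, so xy²z ∉ L.
This contradicts the pumping lemma, so L is not regular.

Final answer: Choose s = a^p b^p. Since |xy| ≤ p, y = a^k with k ≥ 1. Then xy²z = a^(p+k) b^p ∉ L.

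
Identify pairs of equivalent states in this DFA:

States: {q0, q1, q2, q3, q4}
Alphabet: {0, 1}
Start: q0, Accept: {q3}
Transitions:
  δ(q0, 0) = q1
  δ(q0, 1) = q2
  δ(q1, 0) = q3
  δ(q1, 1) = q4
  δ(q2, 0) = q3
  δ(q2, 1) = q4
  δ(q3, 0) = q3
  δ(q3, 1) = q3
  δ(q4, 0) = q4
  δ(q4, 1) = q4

Using the table-filling algorithm:
Round 0 – mark pairs where exactly one state is accepting: (q0,q3), (q1,q3), (q2,q3), (q3,q4)
Round 1 – newly marked: (q0,q1) [on 0: q1 vs q3, already marked]; (q0,q2) [on 0: q1 vs q3, already marked]; (q1,q4) [on 0: q3 vs q4, already marked]; (q2,q4) [on 0: q3 vs q4, already marked]
Round 2 – newly marked: (q0,q4) [on 0: q1 vs q4, already marked]
No further pairs can be marked.
(q1, q2) unmarked: δ(q1,0)=q3, δ(q2,0)=q3; δ(q1,1)=q4, δ(q2,1)=q4 → equivalent
Equivalent pairs: (q1, q2)

Final answer: Equivalent pairs: (q1, q2)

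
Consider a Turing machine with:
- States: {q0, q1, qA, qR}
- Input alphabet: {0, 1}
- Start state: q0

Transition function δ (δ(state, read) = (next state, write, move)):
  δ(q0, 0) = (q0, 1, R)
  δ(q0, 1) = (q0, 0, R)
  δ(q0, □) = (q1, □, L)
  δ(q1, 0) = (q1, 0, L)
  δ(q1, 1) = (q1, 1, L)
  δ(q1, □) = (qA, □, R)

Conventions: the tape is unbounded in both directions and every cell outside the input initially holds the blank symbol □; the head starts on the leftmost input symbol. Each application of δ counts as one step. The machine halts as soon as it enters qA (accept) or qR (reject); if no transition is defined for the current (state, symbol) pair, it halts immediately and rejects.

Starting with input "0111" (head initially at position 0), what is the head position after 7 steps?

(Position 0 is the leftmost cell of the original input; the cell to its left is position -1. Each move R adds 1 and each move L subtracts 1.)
Step 0: [q0]0111 (head at position 0)
Step 1: δ(q0, 0) = (q0, 1, R)  ⊢  1[q0]111 (head at position 1)
Step 2: δ(q0, 1) = (q0, 0, R)  ⊢  10[q0]11 (head at position 2)
Step 3: δ(q0, 1) = (q0, 0, R)  ⊢  100[q0]1 (head at position 3)
Step 4: δ(q0, 1) = (q0, 0, R)  ⊢  1000[q0]□ (head at position 4)
Step 5: δ(q0, □) = (q1, □, L)  ⊢  100[q1]0□ (head at position 3)
Step 6: δ(q1, 0) = (q1, 0, L)  ⊢  10[q1]00□ (head at position 2)
Step 7: δ(q1, 0) = (q1, 0, L)  ⊢  1[q1]000□ (head at position 1)
Head position after 7 steps: 1

Final answer: Position 1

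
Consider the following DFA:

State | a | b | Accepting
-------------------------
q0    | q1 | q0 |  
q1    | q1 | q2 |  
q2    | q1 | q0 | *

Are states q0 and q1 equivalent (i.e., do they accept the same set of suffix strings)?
Try the suffix "b".
From q0: q0 → q0 — not accepting.
From q1: q1 → q2 — accepting.
The two states disagree on this suffix, so they are not equivalent.

Final answer: No. Distinguishing string: "b" - accepted from q1 but not from q0.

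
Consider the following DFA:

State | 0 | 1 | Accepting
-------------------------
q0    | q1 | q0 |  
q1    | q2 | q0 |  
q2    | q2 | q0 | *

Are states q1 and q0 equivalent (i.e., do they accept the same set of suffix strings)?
Try the suffix "0".
From q1: q1 → q2 — accepting.
From q0: q0 → q1 — not accepting.
The two states disagree on this suffix, so they are not equivalent.

Final answer: No. Distinguishing string: "0" - accepted from q1 but not from q0.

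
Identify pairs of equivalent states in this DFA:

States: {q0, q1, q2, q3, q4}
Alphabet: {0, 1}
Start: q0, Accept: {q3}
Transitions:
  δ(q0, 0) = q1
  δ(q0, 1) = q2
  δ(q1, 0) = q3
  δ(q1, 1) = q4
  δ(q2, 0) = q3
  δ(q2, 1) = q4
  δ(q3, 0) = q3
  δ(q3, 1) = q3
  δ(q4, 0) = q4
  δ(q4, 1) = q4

Using the table-filling algorithm:
Round 0 – mark pairs where exactly one state is accepting: (q0,q3), (q1,q3), (q2,q3), (q3,q4)
Round 1 – newly marked: (q0,q1) [on 0: q1 vs q3, already marked]; (q0,q2) [on 0: q1 vs q3, already marked]; (q1,q4) [on 0: q3 vs q4, already marked]; (q2,q4) [on 0: q3 vs q4, already marked]
Round 2 – newly marked: (q0,q4) [on 0: q1 vs q4, already marked]
No further pairs can be marked.
(q1, q2) unmarked: δ(q1,0)=q3, δ(q2,0)=q3; δ(q1,1)=q4, δ(q2,1)=q4 → equivalent
Equivalent pairs: (q1, q2)

Final answer: Equivalent pairs: (q1, q2)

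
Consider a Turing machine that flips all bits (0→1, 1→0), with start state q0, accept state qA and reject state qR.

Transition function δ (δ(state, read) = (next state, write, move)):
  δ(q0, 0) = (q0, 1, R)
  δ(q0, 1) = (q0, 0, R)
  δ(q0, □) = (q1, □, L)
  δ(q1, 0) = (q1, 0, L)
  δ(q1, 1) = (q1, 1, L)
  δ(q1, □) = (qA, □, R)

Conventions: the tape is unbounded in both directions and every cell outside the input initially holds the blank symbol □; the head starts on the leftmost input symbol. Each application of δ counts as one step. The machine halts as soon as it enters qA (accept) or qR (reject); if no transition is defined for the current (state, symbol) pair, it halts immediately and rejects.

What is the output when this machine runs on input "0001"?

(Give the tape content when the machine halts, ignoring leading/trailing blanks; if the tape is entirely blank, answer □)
Step 0: [q0]0001 (head at position 0)
Step 1: δ(q0, 0) = (q0, 1, R)  ⊢  1[q0]001 (head at position 1)
Step 2: δ(q0, 0) = (q0, 1, R)  ⊢  11[q0]01 (head at position 2)
Step 3: δ(q0, 0) = (q0, 1, R)  ⊢  111[q0]1 (head at position 3)
Step 4: δ(q0, 1) = (q0, 0, R)  ⊢  1110[q0]□ (head at position 4)
Step 5: δ(q0, □) = (q1, □, L)  ⊢  111[q1]0□ (head at position 3)
Step 6: δ(q1, 0) = (q1, 0, L)  ⊢  11[q1]10□ (head at position 2)
Step 7: δ(q1, 1) = (q1, 1, L)  ⊢  1[q1]110□ (head at position 1)
Step 8: δ(q1, 1) = (q1, 1, L)  ⊢  [q1]1110□ (head at position 0)
Step 9: δ(q1, 1) = (q1, 1, L)  ⊢  [q1]□1110□ (head at position -1)
Step 10: δ(q1, □) = (qA, □, R)  ⊢  □[qA]1110□ (head at position 0)
The machine is in qA, so it halts and accepts.
Tape content when halted (ignoring surrounding blanks): 1110

Final answer: Output: 1110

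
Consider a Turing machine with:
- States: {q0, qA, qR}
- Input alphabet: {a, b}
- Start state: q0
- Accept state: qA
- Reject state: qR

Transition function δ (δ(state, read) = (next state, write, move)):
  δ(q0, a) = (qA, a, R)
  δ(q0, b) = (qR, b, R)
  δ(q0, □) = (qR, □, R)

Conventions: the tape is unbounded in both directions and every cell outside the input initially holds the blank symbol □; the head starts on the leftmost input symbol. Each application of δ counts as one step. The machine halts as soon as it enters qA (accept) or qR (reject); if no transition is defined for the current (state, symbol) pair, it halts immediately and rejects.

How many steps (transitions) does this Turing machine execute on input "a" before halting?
Step 0: [q0]a (head at position 0)
Step 1: δ(q0, a) = (qA, a, R)  ⊢  a[qA]□ (head at position 1)
The machine is in qA, so it halts and accepts.
Number of transitions executed: 1.

Final answer: 1 steps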